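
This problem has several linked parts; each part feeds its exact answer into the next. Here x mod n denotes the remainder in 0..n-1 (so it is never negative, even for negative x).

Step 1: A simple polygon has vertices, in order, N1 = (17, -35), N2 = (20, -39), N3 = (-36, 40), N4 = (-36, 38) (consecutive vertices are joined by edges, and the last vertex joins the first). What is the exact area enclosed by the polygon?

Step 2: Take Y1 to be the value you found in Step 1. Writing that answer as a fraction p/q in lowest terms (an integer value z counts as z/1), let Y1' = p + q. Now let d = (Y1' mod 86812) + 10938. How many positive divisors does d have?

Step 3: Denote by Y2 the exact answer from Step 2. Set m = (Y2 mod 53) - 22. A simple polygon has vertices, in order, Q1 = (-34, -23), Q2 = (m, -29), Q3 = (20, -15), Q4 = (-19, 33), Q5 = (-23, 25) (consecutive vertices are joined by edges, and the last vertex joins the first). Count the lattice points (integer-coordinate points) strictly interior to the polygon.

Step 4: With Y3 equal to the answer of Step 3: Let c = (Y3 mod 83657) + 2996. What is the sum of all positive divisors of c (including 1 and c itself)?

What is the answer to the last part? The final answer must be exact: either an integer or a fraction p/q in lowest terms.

6288

Step 1: cross terms: (17*-39 - 20*-35)=37, (20*40 - -36*-39)=-604, (-36*38 - -36*40)=72, (-36*-35 - 17*38)=614; twice the area = |119| = 119; area = 119/2; answer 119/2
Step 2: Y1 = 119/2; threaded value p + q = 121; d = 11059; 11059 is prime, so its only divisors are 1 and 11059; count = 2; answer 2
Step 3: Y2 = 2; m = -20; cross terms: (-34*-29 - -20*-23)=526, (-20*-15 - 20*-29)=880, (20*33 - -19*-15)=375, (-19*25 - -23*33)=284, (-23*-23 - -34*25)=1379; twice the area = |3444| = 3444; area = 1722; boundary points = 2 + 2 + 3 + 4 + 1 = 12; strictly interior points = area - boundary/2 + 1 = 1717; answer 1717
Step 4: Y3 = 1717; c = 4713; 4713 = 3 * 1571; sigma = (1 + 3) * (1 + 1571) = 4 * 1572 = 6288; answer 6288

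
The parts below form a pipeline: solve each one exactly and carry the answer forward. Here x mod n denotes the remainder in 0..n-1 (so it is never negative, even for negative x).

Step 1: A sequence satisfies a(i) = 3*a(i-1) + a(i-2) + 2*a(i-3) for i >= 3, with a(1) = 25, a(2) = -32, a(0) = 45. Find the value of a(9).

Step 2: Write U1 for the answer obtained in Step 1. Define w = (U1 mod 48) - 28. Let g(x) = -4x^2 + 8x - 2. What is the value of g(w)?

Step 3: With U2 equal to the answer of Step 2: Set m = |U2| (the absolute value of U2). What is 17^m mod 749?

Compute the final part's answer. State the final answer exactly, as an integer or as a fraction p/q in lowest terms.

667

Step 1: a(3) = 3*(-32) + 1*(25) + 2*(45) = 19; iterating: a(3)=19, a(4)=75, a(5)=180, a(6)=653, a(7)=2289, a(8)=7880, a(9)=27235; answer 27235
Step 2: U1 = 27235; w = -9; -4*(-9)^2 + 8*(-9)^1 - 2 = (-324) + (-72) + (-2) = -398; answer -398
Step 3: U2 = -398; m = 398; squarings mod 749: 17^1=17, 17^2=289, 17^4=382, 17^8=618, 17^16=683, 17^32=611, 17^64=319, 17^128=646, 17^256=123; 17^398 = 17^2 * 17^4 * 17^8 * 17^128 * 17^256 = 667 (mod 749); answer 667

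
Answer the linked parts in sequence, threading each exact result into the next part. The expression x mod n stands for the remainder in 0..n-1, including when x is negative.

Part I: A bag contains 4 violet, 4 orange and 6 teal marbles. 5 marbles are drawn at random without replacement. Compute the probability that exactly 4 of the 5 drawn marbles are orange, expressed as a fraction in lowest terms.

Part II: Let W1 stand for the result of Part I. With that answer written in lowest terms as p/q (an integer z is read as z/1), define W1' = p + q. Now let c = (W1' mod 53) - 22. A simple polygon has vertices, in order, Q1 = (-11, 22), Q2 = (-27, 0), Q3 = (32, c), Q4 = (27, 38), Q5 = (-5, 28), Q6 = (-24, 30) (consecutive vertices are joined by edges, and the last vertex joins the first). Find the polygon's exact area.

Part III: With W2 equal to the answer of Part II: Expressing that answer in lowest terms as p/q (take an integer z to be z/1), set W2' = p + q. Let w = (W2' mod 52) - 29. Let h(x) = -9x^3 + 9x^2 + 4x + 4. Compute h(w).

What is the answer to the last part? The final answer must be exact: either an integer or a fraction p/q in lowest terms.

Part I: total draws C(14,5) = 2002; favorable C(4,4)*C(10,1) = 10; P = 5/1001; answer 5/1001
Part II: W1 = 5/1001; threaded value p + q = 1006; c = 30; cross terms: (-11*0 - -27*22)=594, (-27*30 - 32*0)=-810, (32*38 - 27*30)=406, (27*28 - -5*38)=946, (-5*30 - -24*28)=522, (-24*22 - -11*30)=-198; twice the area = |1460| = 1460; area = 730; answer 730
Part III: W2 = 730; threaded value p + q = 731; w = -26; -9*(-26)^3 + 9*(-26)^2 + 4*(-26)^1 + 4 = (158184) + (6084) + (-104) + (4) = 164168; answer 164168

164168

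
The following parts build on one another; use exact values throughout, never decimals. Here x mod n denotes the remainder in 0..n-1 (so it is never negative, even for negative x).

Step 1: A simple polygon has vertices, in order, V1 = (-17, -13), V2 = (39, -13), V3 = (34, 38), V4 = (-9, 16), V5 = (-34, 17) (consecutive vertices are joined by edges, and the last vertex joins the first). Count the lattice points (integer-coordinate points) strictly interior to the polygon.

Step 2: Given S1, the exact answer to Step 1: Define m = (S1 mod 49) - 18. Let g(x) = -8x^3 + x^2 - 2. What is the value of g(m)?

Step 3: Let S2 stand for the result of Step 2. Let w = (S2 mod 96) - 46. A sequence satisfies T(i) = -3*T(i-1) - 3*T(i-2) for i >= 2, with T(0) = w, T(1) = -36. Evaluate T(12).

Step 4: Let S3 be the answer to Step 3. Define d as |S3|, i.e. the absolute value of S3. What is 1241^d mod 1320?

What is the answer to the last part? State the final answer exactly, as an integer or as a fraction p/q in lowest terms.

Step 1: cross terms: (-17*-13 - 39*-13)=728, (39*38 - 34*-13)=1924, (34*16 - -9*38)=886, (-9*17 - -34*16)=391, (-34*-13 - -17*17)=731; twice the area = |4660| = 4660; area = 2330; boundary points = 56 + 1 + 1 + 1 + 1 = 60; strictly interior points = area - boundary/2 + 1 = 2301; answer 2301
Step 2: S1 = 2301; m = 29; -8*(29)^3 + 1*(29)^2 - 2 = (-195112) + (841) + (-2) = -194273; answer -194273
Step 3: S2 = -194273; w = -15; T(2) = -3*(-36) - 3*(-15) = 153; iterating: T(2)=153, T(3)=-351, T(4)=594, T(5)=-729, T(6)=405, T(7)=972, T(8)=-4131, T(9)=9477, T(10)=-16038, T(11)=19683, T(12)=-10935; answer -10935
Step 4: S3 = -10935; d = 10935; squarings mod 1320: 1241^1=1241, 1241^2=961, 1241^4=841, 1241^8=1081, 1241^16=361, 1241^32=961, 1241^64=841, 1241^128=1081, 1241^256=361, 1241^512=961, 1241^1024=841, 1241^2048=1081, 1241^4096=361, 1241^8192=961; 1241^10935 = 1241^1 * 1241^2 * 1241^4 * 1241^16 * 1241^32 * 1241^128 * 1241^512 * 1241^2048 * 1241^8192 = 881 (mod 1320); answer 881

881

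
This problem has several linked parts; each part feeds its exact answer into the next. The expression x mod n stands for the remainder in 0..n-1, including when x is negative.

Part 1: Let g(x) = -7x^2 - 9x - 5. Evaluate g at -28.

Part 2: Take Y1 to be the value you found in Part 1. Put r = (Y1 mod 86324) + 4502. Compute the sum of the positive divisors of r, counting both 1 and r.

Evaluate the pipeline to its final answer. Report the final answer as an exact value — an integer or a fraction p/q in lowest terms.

Part 1: -7*(-28)^2 - 9*(-28)^1 - 5 = (-5488) + (252) + (-5) = -5241; answer -5241
Part 2: Y1 = -5241; r = 85585; 85585 = 5 * 17117; sigma = (1 + 5) * (1 + 17117) = 6 * 17118 = 102708; answer 102708

102708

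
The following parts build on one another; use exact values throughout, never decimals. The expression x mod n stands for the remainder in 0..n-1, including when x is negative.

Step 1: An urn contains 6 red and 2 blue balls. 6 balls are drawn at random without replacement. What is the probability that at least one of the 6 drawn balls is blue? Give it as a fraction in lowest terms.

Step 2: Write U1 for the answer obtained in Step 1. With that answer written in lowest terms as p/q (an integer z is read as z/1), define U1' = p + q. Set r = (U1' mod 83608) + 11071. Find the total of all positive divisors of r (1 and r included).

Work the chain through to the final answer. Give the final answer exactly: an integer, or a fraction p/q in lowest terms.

Step 1: total draws C(8,6) = 28; complement C(6,6) = 1; favorable 28 - 1 = 27; P = 27/28; answer 27/28
Step 2: U1 = 27/28; threaded value p + q = 55; r = 11126; 11126 = 2 * 5563; sigma = (1 + 2) * (1 + 5563) = 3 * 5564 = 16692; answer 16692

16692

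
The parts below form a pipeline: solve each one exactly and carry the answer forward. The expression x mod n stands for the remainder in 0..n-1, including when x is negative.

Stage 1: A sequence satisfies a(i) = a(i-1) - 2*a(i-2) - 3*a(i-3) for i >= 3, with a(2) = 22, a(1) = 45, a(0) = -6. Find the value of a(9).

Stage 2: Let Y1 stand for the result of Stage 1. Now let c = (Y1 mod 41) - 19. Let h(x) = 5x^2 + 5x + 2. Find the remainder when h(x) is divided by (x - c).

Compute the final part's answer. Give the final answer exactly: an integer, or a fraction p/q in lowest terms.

102

Stage 1: a(3) = 1*(22) - 2*(45) - 3*(-6) = -50; iterating: a(3)=-50, a(4)=-229, a(5)=-195, a(6)=413, a(7)=1490, a(8)=1249, a(9)=-2970; answer -2970
Stage 2: Y1 = -2970; c = 4; remainder = value at the root: 5*(4)^2 + 5*(4)^1 + 2 = (80) + (20) + (2) = 102; answer 102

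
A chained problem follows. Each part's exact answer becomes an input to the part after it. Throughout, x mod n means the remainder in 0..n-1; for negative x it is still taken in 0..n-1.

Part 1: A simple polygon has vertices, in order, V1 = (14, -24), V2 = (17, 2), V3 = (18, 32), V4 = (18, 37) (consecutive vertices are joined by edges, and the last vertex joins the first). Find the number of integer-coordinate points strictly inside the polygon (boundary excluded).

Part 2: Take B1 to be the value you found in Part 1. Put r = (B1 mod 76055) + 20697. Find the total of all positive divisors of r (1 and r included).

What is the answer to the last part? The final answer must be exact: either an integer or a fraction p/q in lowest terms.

61831

Part 1: cross terms: (14*2 - 17*-24)=436, (17*32 - 18*2)=508, (18*37 - 18*32)=90, (18*-24 - 14*37)=-950; twice the area = |84| = 84; area = 42; boundary points = 1 + 1 + 5 + 1 = 8; strictly interior points = area - boundary/2 + 1 = 39; answer 39
Part 2: B1 = 39; r = 20736; 20736 = 2^8 * 3^4; sigma = (1 + 2 + 4 + 8 + 16 + 32 + 64 + 128 + 256) * (1 + 3 + 9 + 27 + 81) = 511 * 121 = 61831; answer 61831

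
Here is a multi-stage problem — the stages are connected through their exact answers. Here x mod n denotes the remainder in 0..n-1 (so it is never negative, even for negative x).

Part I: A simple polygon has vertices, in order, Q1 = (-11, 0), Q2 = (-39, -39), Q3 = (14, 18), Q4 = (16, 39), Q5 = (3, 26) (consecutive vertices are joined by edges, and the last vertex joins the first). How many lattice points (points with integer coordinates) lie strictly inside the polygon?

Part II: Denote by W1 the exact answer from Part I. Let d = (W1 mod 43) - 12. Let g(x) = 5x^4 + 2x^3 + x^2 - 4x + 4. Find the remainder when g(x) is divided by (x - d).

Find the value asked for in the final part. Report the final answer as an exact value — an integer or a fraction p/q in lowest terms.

1192976

Part I: cross terms: (-11*-39 - -39*0)=429, (-39*18 - 14*-39)=-156, (14*39 - 16*18)=258, (16*26 - 3*39)=299, (3*0 - -11*26)=286; twice the area = |1116| = 1116; area = 558; boundary points = 1 + 1 + 1 + 13 + 2 = 18; strictly interior points = area - boundary/2 + 1 = 550; answer 550
Part II: W1 = 550; d = 22; remainder = value at the root: 5*(22)^4 + 2*(22)^3 + 1*(22)^2 - 4*(22)^1 + 4 = (1171280) + (21296) + (484) + (-88) + (4) = 1192976; answer 1192976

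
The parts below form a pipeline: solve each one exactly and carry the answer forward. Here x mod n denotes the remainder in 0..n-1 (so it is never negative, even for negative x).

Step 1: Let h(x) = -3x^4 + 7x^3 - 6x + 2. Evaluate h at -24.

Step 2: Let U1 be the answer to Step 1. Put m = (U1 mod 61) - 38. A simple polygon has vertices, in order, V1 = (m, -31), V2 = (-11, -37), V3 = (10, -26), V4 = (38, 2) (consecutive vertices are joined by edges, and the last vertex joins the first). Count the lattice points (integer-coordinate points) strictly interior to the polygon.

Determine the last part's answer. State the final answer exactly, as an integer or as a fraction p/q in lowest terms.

Step 1: -3*(-24)^4 + 7*(-24)^3 - 6*(-24)^1 + 2 = (-995328) + (-96768) + (144) + (2) = -1091950; answer -1091950
Step 2: U1 = -1091950; m = -27; cross terms: (-27*-37 - -11*-31)=658, (-11*-26 - 10*-37)=656, (10*2 - 38*-26)=1008, (38*-31 - -27*2)=-1124; twice the area = |1198| = 1198; area = 599; boundary points = 2 + 1 + 28 + 1 = 32; strictly interior points = area - boundary/2 + 1 = 584; answer 584

584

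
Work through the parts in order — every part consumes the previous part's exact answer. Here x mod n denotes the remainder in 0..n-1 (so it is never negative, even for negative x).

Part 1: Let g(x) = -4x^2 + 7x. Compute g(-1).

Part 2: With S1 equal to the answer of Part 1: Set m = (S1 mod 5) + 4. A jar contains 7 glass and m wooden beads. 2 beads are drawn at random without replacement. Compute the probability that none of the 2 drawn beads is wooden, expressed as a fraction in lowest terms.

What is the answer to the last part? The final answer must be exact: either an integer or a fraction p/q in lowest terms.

Part 1: -4*(-1)^2 + 7*(-1)^1 = (-4) + (-7) = -11; answer -11
Part 2: S1 = -11; m = 8; total draws C(15,2) = 105; favorable C(7,2) = 21; P = 1/5; answer 1/5

1/5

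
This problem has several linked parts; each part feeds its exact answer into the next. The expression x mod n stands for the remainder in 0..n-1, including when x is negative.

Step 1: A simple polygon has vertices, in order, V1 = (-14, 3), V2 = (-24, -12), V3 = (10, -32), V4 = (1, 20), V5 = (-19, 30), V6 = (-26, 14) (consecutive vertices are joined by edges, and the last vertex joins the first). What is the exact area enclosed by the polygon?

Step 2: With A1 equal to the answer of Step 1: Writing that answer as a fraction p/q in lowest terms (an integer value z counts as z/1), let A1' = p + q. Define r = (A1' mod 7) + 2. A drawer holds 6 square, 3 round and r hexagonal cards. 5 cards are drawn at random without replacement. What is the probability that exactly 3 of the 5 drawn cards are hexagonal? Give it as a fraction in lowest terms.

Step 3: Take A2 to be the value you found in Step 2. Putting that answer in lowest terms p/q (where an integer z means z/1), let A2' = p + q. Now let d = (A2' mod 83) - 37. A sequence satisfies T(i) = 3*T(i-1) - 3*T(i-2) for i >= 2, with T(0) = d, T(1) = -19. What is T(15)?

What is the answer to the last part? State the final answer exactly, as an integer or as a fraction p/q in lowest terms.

Step 1: cross terms: (-14*-12 - -24*3)=240, (-24*-32 - 10*-12)=888, (10*20 - 1*-32)=232, (1*30 - -19*20)=410, (-19*14 - -26*30)=514, (-26*3 - -14*14)=118; twice the area = |2402| = 2402; area = 1201; answer 1201
Step 2: A1 = 1201; threaded value p + q = 1202; r = 7; total draws C(16,5) = 4368; favorable C(7,3)*C(9,2) = 1260; P = 15/52; answer 15/52
Step 3: A2 = 15/52; threaded value p + q = 67; d = 30; T(2) = 3*(-19) - 3*(30) = -147; iterating: T(2)=-147, T(3)=-384, T(4)=-711, T(5)=-981, T(6)=-810, T(7)=513, T(8)=3969, T(9)=10368, T(10)=19197, T(11)=26487, T(12)=21870, T(13)=-13851, T(14)=-107163, T(15)=-279936; answer -279936

-279936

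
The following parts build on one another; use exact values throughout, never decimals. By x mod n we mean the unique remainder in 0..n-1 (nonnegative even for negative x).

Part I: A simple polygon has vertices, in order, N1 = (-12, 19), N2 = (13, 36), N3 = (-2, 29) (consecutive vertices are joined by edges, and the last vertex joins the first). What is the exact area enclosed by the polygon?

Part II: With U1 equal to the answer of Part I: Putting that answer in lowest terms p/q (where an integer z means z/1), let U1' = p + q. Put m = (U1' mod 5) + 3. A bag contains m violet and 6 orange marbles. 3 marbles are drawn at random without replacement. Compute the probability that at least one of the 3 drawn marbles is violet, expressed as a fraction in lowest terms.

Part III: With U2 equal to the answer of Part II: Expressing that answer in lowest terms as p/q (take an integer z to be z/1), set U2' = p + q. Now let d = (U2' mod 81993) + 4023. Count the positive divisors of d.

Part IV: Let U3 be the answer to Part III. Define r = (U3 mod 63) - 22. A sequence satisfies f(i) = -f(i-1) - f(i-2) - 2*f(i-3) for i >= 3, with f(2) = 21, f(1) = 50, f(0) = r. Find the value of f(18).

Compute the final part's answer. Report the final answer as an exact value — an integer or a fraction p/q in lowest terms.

-1163

Part I: cross terms: (-12*36 - 13*19)=-679, (13*29 - -2*36)=449, (-2*19 - -12*29)=310; twice the area = |80| = 80; area = 40; answer 40
Part II: U1 = 40; threaded value p + q = 41; m = 4; total draws C(10,3) = 120; complement C(6,3) = 20; favorable 120 - 20 = 100; P = 5/6; answer 5/6
Part III: U2 = 5/6; threaded value p + q = 11; d = 4034; 4034 = 2 * 2017; number of divisors = (1+1) * (1+1) = 4; answer 4
Part IV: U3 = 4; r = -18; f(3) = -1*(21) - 1*(50) - 2*(-18) = -35; iterating: f(3)=-35, f(4)=-86, f(5)=79, f(6)=77, f(7)=16, f(8)=-251, f(9)=81, f(10)=138, f(11)=283, f(12)=-583, f(13)=24, f(14)=-7, f(15)=1149, f(16)=-1190, f(17)=55, f(18)=-1163; answer -1163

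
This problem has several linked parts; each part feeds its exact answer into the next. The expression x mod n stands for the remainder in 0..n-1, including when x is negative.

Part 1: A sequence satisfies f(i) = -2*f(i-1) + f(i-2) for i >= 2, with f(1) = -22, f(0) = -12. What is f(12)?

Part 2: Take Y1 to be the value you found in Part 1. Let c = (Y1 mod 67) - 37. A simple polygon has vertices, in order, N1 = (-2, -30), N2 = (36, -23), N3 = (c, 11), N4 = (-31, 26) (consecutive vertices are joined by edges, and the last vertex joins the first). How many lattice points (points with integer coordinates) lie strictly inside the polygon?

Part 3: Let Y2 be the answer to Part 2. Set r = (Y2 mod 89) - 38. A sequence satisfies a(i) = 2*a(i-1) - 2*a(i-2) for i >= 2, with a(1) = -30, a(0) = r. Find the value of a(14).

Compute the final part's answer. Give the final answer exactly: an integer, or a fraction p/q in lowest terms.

Part 1: f(2) = -2*(-22) + 1*(-12) = 32; iterating: f(2)=32, f(3)=-86, f(4)=204, f(5)=-494, f(6)=1192, f(7)=-2878, f(8)=6948, f(9)=-16774, f(10)=40496, f(11)=-97766, f(12)=236028; answer 236028
Part 2: Y1 = 236028; c = 17; cross terms: (-2*-23 - 36*-30)=1126, (36*11 - 17*-23)=787, (17*26 - -31*11)=783, (-31*-30 - -2*26)=982; twice the area = |3678| = 3678; area = 1839; boundary points = 1 + 1 + 3 + 1 = 6; strictly interior points = area - boundary/2 + 1 = 1837; answer 1837
Part 3: Y2 = 1837; r = 19; a(2) = 2*(-30) - 2*(19) = -98; iterating: a(2)=-98, a(3)=-136, a(4)=-76, a(5)=120, a(6)=392, a(7)=544, a(8)=304, a(9)=-480, a(10)=-1568, a(11)=-2176, a(12)=-1216, a(13)=1920, a(14)=6272; answer 6272

6272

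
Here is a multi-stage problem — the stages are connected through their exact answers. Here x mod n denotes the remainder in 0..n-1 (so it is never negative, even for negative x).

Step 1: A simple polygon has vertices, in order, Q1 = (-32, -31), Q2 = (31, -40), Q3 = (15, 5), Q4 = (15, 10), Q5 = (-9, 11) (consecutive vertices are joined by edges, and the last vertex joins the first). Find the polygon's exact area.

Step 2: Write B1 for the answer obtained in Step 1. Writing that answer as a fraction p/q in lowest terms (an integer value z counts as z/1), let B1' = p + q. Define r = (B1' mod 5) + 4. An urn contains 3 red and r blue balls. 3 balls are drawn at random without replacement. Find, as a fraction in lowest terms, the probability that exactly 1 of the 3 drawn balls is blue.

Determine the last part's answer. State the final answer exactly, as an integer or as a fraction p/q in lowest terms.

Step 1: cross terms: (-32*-40 - 31*-31)=2241, (31*5 - 15*-40)=755, (15*10 - 15*5)=75, (15*11 - -9*10)=255, (-9*-31 - -32*11)=631; twice the area = |3957| = 3957; area = 3957/2; answer 3957/2
Step 2: B1 = 3957/2; threaded value p + q = 3959; r = 8; total draws C(11,3) = 165; favorable C(8,1)*C(3,2) = 24; P = 8/55; answer 8/55

8/55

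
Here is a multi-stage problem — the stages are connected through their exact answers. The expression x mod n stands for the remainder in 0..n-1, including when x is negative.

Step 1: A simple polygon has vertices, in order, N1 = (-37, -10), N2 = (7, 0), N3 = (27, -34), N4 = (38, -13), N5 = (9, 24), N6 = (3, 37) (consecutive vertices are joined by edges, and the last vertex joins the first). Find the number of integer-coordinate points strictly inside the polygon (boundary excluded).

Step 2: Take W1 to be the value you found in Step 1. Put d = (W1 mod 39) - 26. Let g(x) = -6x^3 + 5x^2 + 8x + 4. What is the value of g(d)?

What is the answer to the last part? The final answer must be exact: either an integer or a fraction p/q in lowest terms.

839

Step 1: cross terms: (-37*0 - 7*-10)=70, (7*-34 - 27*0)=-238, (27*-13 - 38*-34)=941, (38*24 - 9*-13)=1029, (9*37 - 3*24)=261, (3*-10 - -37*37)=1339; twice the area = |3402| = 3402; area = 1701; boundary points = 2 + 2 + 1 + 1 + 1 + 1 = 8; strictly interior points = area - boundary/2 + 1 = 1698; answer 1698
Step 2: W1 = 1698; d = -5; -6*(-5)^3 + 5*(-5)^2 + 8*(-5)^1 + 4 = (750) + (125) + (-40) + (4) = 839; answer 839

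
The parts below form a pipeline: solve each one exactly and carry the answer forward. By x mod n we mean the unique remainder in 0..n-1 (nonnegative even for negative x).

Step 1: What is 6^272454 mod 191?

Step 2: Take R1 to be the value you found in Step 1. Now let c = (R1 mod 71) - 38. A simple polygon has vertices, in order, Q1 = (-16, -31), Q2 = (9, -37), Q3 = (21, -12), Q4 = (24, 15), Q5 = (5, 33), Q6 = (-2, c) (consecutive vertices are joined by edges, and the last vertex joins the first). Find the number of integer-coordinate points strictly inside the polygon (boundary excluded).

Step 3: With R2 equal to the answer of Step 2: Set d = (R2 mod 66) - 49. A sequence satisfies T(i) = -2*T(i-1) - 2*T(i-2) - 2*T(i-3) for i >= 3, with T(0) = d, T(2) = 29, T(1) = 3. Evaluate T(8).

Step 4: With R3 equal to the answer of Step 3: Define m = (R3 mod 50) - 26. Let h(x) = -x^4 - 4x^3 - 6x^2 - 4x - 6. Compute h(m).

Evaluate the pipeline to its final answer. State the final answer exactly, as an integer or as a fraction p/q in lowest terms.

-28566

Step 1: squarings mod 191: 6^1=6, 6^2=36, 6^4=150, 6^8=153, 6^16=107, 6^32=180, 6^64=121, 6^128=125, 6^256=154, 6^512=32, 6^1024=69, 6^2048=177, 6^4096=5, 6^8192=25, 6^16384=52, 6^32768=30, 6^65536=136, 6^131072=160, 6^262144=6; 6^272454 = 6^2 * 6^4 * 6^64 * 6^2048 * 6^8192 * 6^262144 = 180 (mod 191); answer 180
Step 2: R1 = 180; c = 0; cross terms: (-16*-37 - 9*-31)=871, (9*-12 - 21*-37)=669, (21*15 - 24*-12)=603, (24*33 - 5*15)=717, (5*0 - -2*33)=66, (-2*-31 - -16*0)=62; twice the area = |2988| = 2988; area = 1494; boundary points = 1 + 1 + 3 + 1 + 1 + 1 = 8; strictly interior points = area - boundary/2 + 1 = 1491; answer 1491
Step 3: R2 = 1491; d = -10; T(3) = -2*(29) - 2*(3) - 2*(-10) = -44; iterating: T(3)=-44, T(4)=24, T(5)=-18, T(6)=76, T(7)=-164, T(8)=212; answer 212
Step 4: R3 = 212; m = -14; -1*(-14)^4 - 4*(-14)^3 - 6*(-14)^2 - 4*(-14)^1 - 6 = (-38416) + (10976) + (-1176) + (56) + (-6) = -28566; answer -28566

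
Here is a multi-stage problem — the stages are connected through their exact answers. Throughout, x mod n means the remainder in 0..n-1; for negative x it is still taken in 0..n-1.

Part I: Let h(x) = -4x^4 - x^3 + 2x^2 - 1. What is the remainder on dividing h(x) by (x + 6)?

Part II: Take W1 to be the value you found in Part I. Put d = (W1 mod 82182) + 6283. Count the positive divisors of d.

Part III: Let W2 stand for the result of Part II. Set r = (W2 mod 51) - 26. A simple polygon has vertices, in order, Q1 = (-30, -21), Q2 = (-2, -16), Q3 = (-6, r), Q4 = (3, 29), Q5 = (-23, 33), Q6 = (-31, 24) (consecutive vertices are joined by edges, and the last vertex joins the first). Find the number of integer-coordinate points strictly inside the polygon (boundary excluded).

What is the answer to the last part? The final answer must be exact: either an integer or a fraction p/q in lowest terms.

Part I: remainder = value at the root: -4*(-6)^4 - 1*(-6)^3 + 2*(-6)^2 - 1 = (-5184) + (216) + (72) + (-1) = -4897; answer -4897
Part II: W1 = -4897; d = 83568; 83568 = 2^4 * 3 * 1741; number of divisors = (4+1) * (1+1) * (1+1) = 20; answer 20
Part III: W2 = 20; r = -6; cross terms: (-30*-16 - -2*-21)=438, (-2*-6 - -6*-16)=-84, (-6*29 - 3*-6)=-156, (3*33 - -23*29)=766, (-23*24 - -31*33)=471, (-31*-21 - -30*24)=1371; twice the area = |2806| = 2806; area = 1403; boundary points = 1 + 2 + 1 + 2 + 1 + 1 = 8; strictly interior points = area - boundary/2 + 1 = 1400; answer 1400

1400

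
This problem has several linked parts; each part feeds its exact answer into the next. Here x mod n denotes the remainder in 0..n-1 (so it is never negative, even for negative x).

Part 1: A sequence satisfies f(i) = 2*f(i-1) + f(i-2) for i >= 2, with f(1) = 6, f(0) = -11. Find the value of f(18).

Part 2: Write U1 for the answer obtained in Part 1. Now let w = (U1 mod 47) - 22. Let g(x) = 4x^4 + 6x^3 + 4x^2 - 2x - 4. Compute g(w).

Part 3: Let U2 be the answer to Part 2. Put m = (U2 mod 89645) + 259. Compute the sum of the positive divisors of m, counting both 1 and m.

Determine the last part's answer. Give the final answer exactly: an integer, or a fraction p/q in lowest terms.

Part 1: f(2) = 2*(6) + 1*(-11) = 1; iterating: f(2)=1, f(3)=8, f(4)=17, f(5)=42, f(6)=101, f(7)=244, f(8)=589, f(9)=1422, f(10)=3433, f(11)=8288, f(12)=20009, f(13)=48306, f(14)=116621, f(15)=281548, f(16)=679717, f(17)=1640982, f(18)=3961681; answer 3961681
Part 2: U1 = 3961681; w = -18; 4*(-18)^4 + 6*(-18)^3 + 4*(-18)^2 - 2*(-18)^1 - 4 = (419904) + (-34992) + (1296) + (36) + (-4) = 386240; answer 386240
Part 3: U2 = 386240; m = 27919; 27919 is prime, so its only divisors are 1 and 27919; sigma = 1 + 27919 = 27920; answer 27920

27920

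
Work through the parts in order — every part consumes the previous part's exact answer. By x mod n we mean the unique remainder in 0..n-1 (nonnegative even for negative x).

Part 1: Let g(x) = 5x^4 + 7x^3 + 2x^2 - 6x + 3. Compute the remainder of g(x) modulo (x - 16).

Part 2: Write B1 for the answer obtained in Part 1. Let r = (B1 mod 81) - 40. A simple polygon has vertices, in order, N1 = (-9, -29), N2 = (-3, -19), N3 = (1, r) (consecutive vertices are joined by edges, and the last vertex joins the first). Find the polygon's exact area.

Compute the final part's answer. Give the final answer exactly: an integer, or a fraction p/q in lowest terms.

58

Part 1: remainder = value at the root: 5*(16)^4 + 7*(16)^3 + 2*(16)^2 - 6*(16)^1 + 3 = (327680) + (28672) + (512) + (-96) + (3) = 356771; answer 356771
Part 2: B1 = 356771; r = 7; cross terms: (-9*-19 - -3*-29)=84, (-3*7 - 1*-19)=-2, (1*-29 - -9*7)=34; twice the area = |116| = 116; area = 58; answer 58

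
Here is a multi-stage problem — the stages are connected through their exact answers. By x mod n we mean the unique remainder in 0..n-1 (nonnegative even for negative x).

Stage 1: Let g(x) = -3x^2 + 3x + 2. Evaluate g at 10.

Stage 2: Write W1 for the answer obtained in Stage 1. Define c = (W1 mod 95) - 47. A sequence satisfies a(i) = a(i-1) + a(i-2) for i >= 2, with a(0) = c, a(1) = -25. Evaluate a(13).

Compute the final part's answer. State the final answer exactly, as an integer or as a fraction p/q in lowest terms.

Stage 1: -3*(10)^2 + 3*(10)^1 + 2 = (-300) + (30) + (2) = -268; answer -268
Stage 2: W1 = -268; c = -30; a(2) = 1*(-25) + 1*(-30) = -55; iterating: a(2)=-55, a(3)=-80, a(4)=-135, a(5)=-215, a(6)=-350, a(7)=-565, a(8)=-915, a(9)=-1480, a(10)=-2395, a(11)=-3875, a(12)=-6270, a(13)=-10145; answer -10145

-10145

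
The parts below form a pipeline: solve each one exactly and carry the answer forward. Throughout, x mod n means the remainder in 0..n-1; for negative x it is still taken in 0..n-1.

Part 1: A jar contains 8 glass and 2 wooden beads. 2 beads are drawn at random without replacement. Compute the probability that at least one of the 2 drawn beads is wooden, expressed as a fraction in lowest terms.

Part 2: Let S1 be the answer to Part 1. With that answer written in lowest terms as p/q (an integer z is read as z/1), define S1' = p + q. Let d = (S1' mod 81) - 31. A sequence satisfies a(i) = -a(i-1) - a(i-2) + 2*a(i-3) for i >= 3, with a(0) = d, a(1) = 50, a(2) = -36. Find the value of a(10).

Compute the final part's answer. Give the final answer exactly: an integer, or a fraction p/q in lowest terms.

72

Part 1: total draws C(10,2) = 45; complement C(8,2) = 28; favorable 45 - 28 = 17; P = 17/45; answer 17/45
Part 2: S1 = 17/45; threaded value p + q = 62; d = 31; a(3) = -1*(-36) - 1*(50) + 2*(31) = 48; iterating: a(3)=48, a(4)=88, a(5)=-208, a(6)=216, a(7)=168, a(8)=-800, a(9)=1064, a(10)=72; answer 72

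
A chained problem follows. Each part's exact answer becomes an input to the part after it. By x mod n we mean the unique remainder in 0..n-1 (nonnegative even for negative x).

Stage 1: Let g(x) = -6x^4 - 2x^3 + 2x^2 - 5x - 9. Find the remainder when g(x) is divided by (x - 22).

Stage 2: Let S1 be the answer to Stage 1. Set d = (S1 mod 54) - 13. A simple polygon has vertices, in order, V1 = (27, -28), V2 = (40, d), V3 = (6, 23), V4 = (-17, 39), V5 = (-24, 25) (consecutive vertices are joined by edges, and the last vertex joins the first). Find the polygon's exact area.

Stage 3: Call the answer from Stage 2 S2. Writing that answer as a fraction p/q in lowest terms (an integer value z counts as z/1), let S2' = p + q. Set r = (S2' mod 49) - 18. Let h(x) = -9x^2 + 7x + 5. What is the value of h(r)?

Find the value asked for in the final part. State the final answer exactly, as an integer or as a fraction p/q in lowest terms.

-485

Stage 1: remainder = value at the root: -6*(22)^4 - 2*(22)^3 + 2*(22)^2 - 5*(22)^1 - 9 = (-1405536) + (-21296) + (968) + (-110) + (-9) = -1425983; answer -1425983
Stage 2: S1 = -1425983; d = 36; cross terms: (27*36 - 40*-28)=2092, (40*23 - 6*36)=704, (6*39 - -17*23)=625, (-17*25 - -24*39)=511, (-24*-28 - 27*25)=-3; twice the area = |3929| = 3929; area = 3929/2; answer 3929/2
Stage 3: S2 = 3929/2; threaded value p + q = 3931; r = -7; -9*(-7)^2 + 7*(-7)^1 + 5 = (-441) + (-49) + (5) = -485; answer -485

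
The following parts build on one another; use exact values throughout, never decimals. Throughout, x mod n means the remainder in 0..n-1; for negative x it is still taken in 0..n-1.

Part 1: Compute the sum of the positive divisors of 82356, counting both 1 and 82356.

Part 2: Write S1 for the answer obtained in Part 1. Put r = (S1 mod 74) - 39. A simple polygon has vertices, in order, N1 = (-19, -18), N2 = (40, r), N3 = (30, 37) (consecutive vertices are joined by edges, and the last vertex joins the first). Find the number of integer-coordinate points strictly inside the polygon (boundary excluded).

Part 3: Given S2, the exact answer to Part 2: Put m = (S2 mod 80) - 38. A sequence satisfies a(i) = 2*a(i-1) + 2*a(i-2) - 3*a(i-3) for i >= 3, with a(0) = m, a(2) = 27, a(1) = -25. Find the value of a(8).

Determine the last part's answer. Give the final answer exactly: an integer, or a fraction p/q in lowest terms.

4443

Part 1: 82356 = 2^2 * 3 * 6863; sigma = (1 + 2 + 4) * (1 + 3) * (1 + 6863) = 7 * 4 * 6864 = 192192; answer 192192
Part 2: S1 = 192192; r = -25; cross terms: (-19*-25 - 40*-18)=1195, (40*37 - 30*-25)=2230, (30*-18 - -19*37)=163; twice the area = |3588| = 3588; area = 1794; boundary points = 1 + 2 + 1 = 4; strictly interior points = area - boundary/2 + 1 = 1793; answer 1793
Part 3: S2 = 1793; m = -5; a(3) = 2*(27) + 2*(-25) - 3*(-5) = 19; iterating: a(3)=19, a(4)=167, a(5)=291, a(6)=859, a(7)=1799, a(8)=4443; answer 4443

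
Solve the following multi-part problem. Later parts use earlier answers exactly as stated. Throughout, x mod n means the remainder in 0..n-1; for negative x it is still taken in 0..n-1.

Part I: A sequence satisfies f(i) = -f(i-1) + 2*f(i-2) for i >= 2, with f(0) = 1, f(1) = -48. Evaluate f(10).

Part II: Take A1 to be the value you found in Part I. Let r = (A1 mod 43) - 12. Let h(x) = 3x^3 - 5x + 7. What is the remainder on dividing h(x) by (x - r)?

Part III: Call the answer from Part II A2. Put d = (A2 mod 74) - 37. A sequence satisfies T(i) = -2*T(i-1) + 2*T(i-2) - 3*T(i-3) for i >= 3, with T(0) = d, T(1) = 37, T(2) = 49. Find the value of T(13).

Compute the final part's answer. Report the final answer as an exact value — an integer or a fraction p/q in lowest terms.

Part I: f(2) = -1*(-48) + 2*(1) = 50; iterating: f(2)=50, f(3)=-146, f(4)=246, f(5)=-538, f(6)=1030, f(7)=-2106, f(8)=4166, f(9)=-8378, f(10)=16710; answer 16710
Part II: A1 = 16710; r = 14; remainder = value at the root: 3*(14)^3 - 5*(14)^1 + 7 = (8232) + (-70) + (7) = 8169; answer 8169
Part III: A2 = 8169; d = -8; T(3) = -2*(49) + 2*(37) - 3*(-8) = 0; iterating: T(3)=0, T(4)=-13, T(5)=-121, T(6)=216, T(7)=-635, T(8)=2065, T(9)=-6048, T(10)=18131, T(11)=-54553, T(12)=163512, T(13)=-490523; answer -490523

-490523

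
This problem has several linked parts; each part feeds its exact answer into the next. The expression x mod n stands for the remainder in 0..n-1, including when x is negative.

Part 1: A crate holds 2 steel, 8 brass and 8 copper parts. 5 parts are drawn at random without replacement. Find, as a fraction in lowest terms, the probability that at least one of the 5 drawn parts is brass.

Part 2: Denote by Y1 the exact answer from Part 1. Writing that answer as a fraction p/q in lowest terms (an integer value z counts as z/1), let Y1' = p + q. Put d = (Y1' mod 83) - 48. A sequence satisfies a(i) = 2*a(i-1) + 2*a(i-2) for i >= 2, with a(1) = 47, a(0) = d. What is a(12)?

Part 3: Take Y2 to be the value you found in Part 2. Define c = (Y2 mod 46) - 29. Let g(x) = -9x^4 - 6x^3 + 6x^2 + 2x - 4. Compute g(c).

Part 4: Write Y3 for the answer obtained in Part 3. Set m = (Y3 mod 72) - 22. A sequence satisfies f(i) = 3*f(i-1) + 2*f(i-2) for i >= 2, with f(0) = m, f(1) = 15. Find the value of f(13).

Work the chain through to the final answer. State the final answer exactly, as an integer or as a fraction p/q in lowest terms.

51952695

Part 1: total draws C(18,5) = 8568; complement C(10,5) = 252; favorable 8568 - 252 = 8316; P = 33/34; answer 33/34
Part 2: Y1 = 33/34; threaded value p + q = 67; d = 19; a(2) = 2*(47) + 2*(19) = 132; iterating: a(2)=132, a(3)=358, a(4)=980, a(5)=2676, a(6)=7312, a(7)=19976, a(8)=54576, a(9)=149104, a(10)=407360, a(11)=1112928, a(12)=3040576; answer 3040576
Part 3: Y2 = 3040576; c = -7; -9*(-7)^4 - 6*(-7)^3 + 6*(-7)^2 + 2*(-7)^1 - 4 = (-21609) + (2058) + (294) + (-14) + (-4) = -19275; answer -19275
Part 4: Y3 = -19275; m = -1; f(2) = 3*(15) + 2*(-1) = 43; iterating: f(2)=43, f(3)=159, f(4)=563, f(5)=2007, f(6)=7147, f(7)=25455, f(8)=90659, f(9)=322887, f(10)=1149979, f(11)=4095711, f(12)=14587091, f(13)=51952695; answer 51952695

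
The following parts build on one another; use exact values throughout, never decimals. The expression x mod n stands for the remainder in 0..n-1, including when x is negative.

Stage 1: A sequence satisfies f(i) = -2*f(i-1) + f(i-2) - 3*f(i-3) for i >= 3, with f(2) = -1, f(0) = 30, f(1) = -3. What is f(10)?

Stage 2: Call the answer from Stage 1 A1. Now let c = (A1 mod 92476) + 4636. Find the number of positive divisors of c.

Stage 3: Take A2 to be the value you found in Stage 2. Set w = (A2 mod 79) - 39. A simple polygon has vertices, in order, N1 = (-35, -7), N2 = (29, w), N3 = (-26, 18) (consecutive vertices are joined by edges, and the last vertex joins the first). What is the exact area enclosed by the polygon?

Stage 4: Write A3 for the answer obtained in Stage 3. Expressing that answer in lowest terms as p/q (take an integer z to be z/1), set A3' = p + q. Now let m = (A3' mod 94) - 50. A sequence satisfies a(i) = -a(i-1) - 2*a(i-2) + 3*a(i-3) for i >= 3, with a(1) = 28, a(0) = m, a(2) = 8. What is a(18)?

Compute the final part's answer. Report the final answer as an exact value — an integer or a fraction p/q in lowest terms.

-557227

Stage 1: f(3) = -2*(-1) + 1*(-3) - 3*(30) = -91; iterating: f(3)=-91, f(4)=190, f(5)=-468, f(6)=1399, f(7)=-3836, f(8)=10475, f(9)=-28983, f(10)=79949; answer 79949
Stage 2: A1 = 79949; c = 84585; 84585 = 3 * 5 * 5639; number of divisors = (1+1) * (1+1) * (1+1) = 8; answer 8
Stage 3: A2 = 8; w = -31; cross terms: (-35*-31 - 29*-7)=1288, (29*18 - -26*-31)=-284, (-26*-7 - -35*18)=812; twice the area = |1816| = 1816; area = 908; answer 908
Stage 4: A3 = 908; threaded value p + q = 909; m = 13; a(3) = -1*(8) - 2*(28) + 3*(13) = -25; iterating: a(3)=-25, a(4)=93, a(5)=-19, a(6)=-242, a(7)=559, a(8)=-132, a(9)=-1712, a(10)=3653, a(11)=-625, a(12)=-11817, a(13)=24026, a(14)=-2267, a(15)=-81236, a(16)=157848, a(17)=-2177, a(18)=-557227; answer -557227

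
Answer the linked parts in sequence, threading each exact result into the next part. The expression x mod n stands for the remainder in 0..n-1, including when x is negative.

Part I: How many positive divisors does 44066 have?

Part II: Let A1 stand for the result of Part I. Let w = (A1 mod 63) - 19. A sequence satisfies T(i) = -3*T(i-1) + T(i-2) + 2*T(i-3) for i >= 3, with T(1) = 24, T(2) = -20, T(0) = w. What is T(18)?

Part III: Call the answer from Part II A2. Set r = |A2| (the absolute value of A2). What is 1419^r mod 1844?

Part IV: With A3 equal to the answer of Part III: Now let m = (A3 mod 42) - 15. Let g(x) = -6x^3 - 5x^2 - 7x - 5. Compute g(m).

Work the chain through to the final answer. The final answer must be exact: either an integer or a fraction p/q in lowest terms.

-11177

Part I: 44066 = 2 * 11 * 2003; number of divisors = (1+1) * (1+1) * (1+1) = 8; answer 8
Part II: A1 = 8; w = -11; T(3) = -3*(-20) + 1*(24) + 2*(-11) = 62; iterating: T(3)=62, T(4)=-158, T(5)=496, T(6)=-1522, T(7)=4746, T(8)=-14768, T(9)=46006, T(10)=-143294, T(11)=446352, T(12)=-1390338, T(13)=4330778, T(14)=-13489968, T(15)=42020006, T(16)=-130888430, T(17)=407705360, T(18)=-1269964498; answer -1269964498
Part III: A2 = -1269964498; r = 1269964498; squarings mod 1844: 1419^1=1419, 1419^2=1757, 1419^4=193, 1419^8=369, 1419^16=1549, 1419^32=357, 1419^64=213, 1419^128=1113, 1419^256=1445, 1419^512=617, 1419^1024=825, 1419^2048=189, 1419^4096=685, 1419^8192=849, 1419^16384=1641, 1419^32768=641, 1419^65536=1513, 1419^131072=765, 1419^262144=677, 1419^524288=1017, 1419^1048576=1649, 1419^2097152=1145, 1419^4194304=1785, 1419^8388608=1637, 1419^16777216=437, 1419^33554432=1037, 1419^67108864=317, 1419^134217728=913, 1419^268435456=81, 1419^536870912=1029, 1419^1073741824=385; 1419^1269964498 = 1419^2 * 1419^16 * 1419^64 * 1419^128 * 1419^512 * 1419^1024 * 1419^2048 * 1419^4096 * 1419^131072 * 1419^1048576 * 1419^2097152 * 1419^8388608 * 1419^16777216 * 1419^33554432 * 1419^134217728 * 1419^1073741824 = 1581 (mod 1844); answer 1581
Part IV: A3 = 1581; m = 12; -6*(12)^3 - 5*(12)^2 - 7*(12)^1 - 5 = (-10368) + (-720) + (-84) + (-5) = -11177; answer -11177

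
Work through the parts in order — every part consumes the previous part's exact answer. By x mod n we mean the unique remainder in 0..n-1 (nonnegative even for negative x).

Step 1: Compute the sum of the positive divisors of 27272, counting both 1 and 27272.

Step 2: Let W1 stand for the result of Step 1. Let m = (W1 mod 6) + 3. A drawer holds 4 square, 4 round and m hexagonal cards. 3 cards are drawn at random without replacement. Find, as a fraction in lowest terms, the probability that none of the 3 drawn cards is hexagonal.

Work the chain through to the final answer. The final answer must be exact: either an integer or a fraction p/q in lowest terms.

56/165

Step 1: 27272 = 2^3 * 7 * 487; sigma = (1 + 2 + 4 + 8) * (1 + 7) * (1 + 487) = 15 * 8 * 488 = 58560; answer 58560
Step 2: W1 = 58560; m = 3; total draws C(11,3) = 165; favorable C(8,3) = 56; P = 56/165; answer 56/165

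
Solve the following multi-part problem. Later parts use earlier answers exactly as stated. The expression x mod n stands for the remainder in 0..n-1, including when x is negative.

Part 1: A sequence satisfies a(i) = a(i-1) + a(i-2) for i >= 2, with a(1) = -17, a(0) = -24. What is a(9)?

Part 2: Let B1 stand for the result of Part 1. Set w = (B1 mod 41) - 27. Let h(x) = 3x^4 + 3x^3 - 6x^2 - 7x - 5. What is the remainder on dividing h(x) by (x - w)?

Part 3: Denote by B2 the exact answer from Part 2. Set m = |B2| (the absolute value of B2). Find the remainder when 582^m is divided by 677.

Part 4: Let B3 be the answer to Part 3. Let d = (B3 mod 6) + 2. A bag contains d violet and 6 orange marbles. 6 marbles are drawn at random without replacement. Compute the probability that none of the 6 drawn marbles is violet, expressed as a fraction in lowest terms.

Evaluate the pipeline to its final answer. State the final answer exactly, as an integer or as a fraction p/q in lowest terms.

Part 1: a(2) = 1*(-17) + 1*(-24) = -41; iterating: a(2)=-41, a(3)=-58, a(4)=-99, a(5)=-157, a(6)=-256, a(7)=-413, a(8)=-669, a(9)=-1082; answer -1082
Part 2: B1 = -1082; w = -2; remainder = value at the root: 3*(-2)^4 + 3*(-2)^3 - 6*(-2)^2 - 7*(-2)^1 - 5 = (48) + (-24) + (-24) + (14) + (-5) = 9; answer 9
Part 3: B2 = 9; m = 9; squarings mod 677: 582^1=582, 582^2=224, 582^4=78, 582^8=668; 582^9 = 582^1 * 582^8 = 178 (mod 677); answer 178
Part 4: B3 = 178; d = 6; total draws C(12,6) = 924; favorable C(6,6) = 1; P = 1/924; answer 1/924

1/924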